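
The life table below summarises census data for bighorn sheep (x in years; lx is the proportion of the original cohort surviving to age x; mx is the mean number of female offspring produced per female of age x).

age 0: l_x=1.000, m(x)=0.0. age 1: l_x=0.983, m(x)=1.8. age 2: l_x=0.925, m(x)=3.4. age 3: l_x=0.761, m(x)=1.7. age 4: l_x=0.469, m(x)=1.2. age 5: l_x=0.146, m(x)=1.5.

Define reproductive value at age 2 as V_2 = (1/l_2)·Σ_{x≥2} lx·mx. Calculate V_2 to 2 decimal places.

lx·mx for x ≥ 2: 3.145, 1.2937, 0.5628, 0.219 → sum = 5.2205
V_2 = 5.2205 / l_2 = 5.2205 / 0.925 = 5.643784… → 5.64

5.64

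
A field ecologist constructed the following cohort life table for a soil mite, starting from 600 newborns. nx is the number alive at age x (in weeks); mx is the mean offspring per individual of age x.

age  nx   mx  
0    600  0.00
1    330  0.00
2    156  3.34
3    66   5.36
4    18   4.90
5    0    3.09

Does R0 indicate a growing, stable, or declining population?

growing

lx = nx/n0 = nx/600: 1, 0.55, 0.26, 0.11, 0.03, 0
R0 = Σ lx·mx = 0 + 0 + 0.8684 + 0.5896 + 0.147 + 0 = 1.605
R0 > 1, so the population is growing.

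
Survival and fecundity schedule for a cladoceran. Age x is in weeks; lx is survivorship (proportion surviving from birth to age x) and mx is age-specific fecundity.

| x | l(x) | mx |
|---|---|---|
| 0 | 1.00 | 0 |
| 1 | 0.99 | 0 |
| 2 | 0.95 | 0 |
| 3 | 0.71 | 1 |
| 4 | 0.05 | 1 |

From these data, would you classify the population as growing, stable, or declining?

declining

R0 = Σ lx·mx = 0 + 0 + 0 + 0.71 + 0.05 = 0.76
R0 < 1, so the population is declining.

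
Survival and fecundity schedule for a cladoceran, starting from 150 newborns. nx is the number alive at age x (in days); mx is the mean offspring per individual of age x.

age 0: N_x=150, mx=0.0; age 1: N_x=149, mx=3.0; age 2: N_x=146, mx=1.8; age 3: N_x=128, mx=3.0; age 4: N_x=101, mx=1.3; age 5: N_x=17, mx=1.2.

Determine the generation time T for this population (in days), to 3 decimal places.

lx = nx/n0 = nx/150: 1, 0.99333…, 0.97333…, 0.85333…, 0.67333…, 0.11333…
lx·mx: 0, 2.98…, 1.752…, 2.56…, 0.875333…, 0.136… → R0 = 8.303333…
x·lx·mx: 0, 2.98…, 3.504…, 7.68…, 3.501333…, 0.68… → Σ = 18.345333…
T = 18.345333… / 8.303333… = 2.209394… → 2.209

2.209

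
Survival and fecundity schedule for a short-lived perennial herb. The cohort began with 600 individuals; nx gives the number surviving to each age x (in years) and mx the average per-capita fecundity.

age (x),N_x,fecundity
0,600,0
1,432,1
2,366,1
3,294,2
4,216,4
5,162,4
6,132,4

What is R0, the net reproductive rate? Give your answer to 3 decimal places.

lx = nx/n0 = nx/600: 1, 0.72, 0.61, 0.49, 0.36, 0.27, 0.22
lx·mx by age: 0, 0.72, 0.61, 0.98, 1.44, 1.08, 0.88
R0 = Σ lx·mx = 5.71 → 5.710

5.710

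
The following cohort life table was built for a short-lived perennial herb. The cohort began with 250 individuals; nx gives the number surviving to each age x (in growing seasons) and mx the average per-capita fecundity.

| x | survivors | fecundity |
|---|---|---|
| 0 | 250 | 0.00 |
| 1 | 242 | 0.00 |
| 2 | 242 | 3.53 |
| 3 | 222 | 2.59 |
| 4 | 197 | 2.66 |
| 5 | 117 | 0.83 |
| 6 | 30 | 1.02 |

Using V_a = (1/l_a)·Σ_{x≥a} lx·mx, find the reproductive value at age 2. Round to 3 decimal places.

lx = nx/n0 = nx/250: 1, 0.968, 0.968, 0.888, 0.788, 0.468, 0.12
lx·mx for x ≥ 2: 3.41704, 2.29992, 2.09608, 0.38844, 0.1224 → sum = 8.32388
V_2 = 8.32388 / l_2 = 8.32388 / 0.968 = 8.59905… → 8.599

8.599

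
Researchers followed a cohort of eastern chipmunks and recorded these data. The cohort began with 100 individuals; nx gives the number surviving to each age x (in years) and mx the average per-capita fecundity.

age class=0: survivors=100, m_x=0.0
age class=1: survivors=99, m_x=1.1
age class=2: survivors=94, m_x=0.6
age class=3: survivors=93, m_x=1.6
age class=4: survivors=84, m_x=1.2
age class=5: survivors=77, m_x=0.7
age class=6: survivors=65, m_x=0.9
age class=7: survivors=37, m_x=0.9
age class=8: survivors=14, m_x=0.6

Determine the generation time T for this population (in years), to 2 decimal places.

3.50

lx = nx/n0 = nx/100: 1, 0.99, 0.94, 0.93, 0.84, 0.77, 0.65, 0.37, 0.14
lx·mx: 0, 1.089, 0.564, 1.488, 1.008, 0.539, 0.585, 0.333, 0.084 → R0 = 5.69
x·lx·mx: 0, 1.089, 1.128, 4.464, 4.032, 2.695, 3.51, 2.331, 0.672 → Σ = 19.921
T = 19.921 / 5.69 = 3.501054… → 3.50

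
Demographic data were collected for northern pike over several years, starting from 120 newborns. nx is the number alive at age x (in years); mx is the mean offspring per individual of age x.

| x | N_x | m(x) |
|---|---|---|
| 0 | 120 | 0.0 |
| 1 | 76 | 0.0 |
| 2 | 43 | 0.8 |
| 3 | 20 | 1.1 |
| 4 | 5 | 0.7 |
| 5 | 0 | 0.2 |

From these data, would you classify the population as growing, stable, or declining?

lx = nx/n0 = nx/120: 1, 0.63333…, 0.35833…, 0.16667…, 0.04167…, 0
R0 = Σ lx·mx = 0 + 0 + 0.286667… + 0.183333… + 0.029167… + 0 = 0.499167…
R0 < 1, so the population is declining.

declining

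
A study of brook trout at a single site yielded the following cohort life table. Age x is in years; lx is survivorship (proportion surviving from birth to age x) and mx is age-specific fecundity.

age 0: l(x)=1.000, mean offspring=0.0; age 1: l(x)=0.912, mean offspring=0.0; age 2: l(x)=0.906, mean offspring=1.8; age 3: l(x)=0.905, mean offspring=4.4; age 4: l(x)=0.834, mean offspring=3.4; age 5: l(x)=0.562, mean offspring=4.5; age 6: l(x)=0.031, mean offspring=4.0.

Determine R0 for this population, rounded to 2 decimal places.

11.10

lx·mx by age: 0, 0, 1.6308, 3.982, 2.8356, 2.529, 0.124
R0 = Σ lx·mx = 11.1014 → 11.10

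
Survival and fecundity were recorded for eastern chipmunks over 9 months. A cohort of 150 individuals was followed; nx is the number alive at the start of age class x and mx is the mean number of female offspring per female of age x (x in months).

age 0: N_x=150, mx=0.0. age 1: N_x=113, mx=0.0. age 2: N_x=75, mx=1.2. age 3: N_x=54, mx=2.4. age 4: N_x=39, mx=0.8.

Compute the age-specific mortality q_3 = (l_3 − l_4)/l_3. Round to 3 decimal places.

0.278

lx = nx/n0 = nx/150: 1, 0.75333…, 0.5, 0.36, 0.26
q_3 = (l_3 − l_4) / l_3 = (0.36 − 0.26) / 0.36
     = 0.1 / 0.36 = 0.277778… → 0.278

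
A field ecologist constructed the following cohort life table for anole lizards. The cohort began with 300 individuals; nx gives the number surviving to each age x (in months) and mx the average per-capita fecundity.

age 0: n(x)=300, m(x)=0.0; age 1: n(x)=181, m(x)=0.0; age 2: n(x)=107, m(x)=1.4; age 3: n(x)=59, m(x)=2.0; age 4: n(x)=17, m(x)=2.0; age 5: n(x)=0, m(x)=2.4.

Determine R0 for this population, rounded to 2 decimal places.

lx = nx/n0 = nx/300: 1, 0.60333…, 0.35667…, 0.19667…, 0.05667…, 0
lx·mx by age: 0, 0, 0.499333…, 0.393333…, 0.113333…, 0
R0 = Σ lx·mx = 1.006… → 1.01

1.01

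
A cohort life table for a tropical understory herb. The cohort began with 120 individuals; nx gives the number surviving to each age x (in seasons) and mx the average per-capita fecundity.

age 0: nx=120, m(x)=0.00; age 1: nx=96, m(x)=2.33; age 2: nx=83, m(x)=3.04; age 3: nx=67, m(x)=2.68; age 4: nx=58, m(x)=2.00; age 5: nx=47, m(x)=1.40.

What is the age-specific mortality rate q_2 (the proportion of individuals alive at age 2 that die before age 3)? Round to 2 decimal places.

0.19

lx = nx/n0 = nx/120: 1, 0.8, 0.69167…, 0.55833…, 0.48333…, 0.39167…
q_2 = (l_2 − l_3) / l_2 = (0.691667… − 0.558333…) / 0.691667…
     = 0.133333… / 0.691667… = 0.192771… → 0.19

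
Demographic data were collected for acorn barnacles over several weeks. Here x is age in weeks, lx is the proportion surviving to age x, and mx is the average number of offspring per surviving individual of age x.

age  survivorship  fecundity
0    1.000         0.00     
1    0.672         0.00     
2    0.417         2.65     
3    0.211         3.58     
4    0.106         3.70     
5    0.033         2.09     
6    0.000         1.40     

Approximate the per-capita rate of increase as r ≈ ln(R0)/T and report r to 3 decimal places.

R0 = Σ lx·mx = 0 + 0 + 1.10505 + 0.75538 + 0.3922 + 0.06897 + 0 = 2.3216
Σ x·lx·mx = 6.38989; T = 6.38989/2.3216 = 2.75236…
r ≈ ln(R0)/T = ln(2.3216)/2.75236… = 0.30601… → 0.306

0.306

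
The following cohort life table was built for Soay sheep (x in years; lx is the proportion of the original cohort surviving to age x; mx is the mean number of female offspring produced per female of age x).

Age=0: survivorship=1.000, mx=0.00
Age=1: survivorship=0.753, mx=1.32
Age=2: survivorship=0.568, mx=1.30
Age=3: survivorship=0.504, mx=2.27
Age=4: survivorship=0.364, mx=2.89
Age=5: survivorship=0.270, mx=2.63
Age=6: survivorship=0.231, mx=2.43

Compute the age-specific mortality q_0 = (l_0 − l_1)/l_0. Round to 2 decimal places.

q_0 = (l_0 − l_1) / l_0 = (1 − 0.753) / 1
     = 0.247 / 1 = 0.247 → 0.25

0.25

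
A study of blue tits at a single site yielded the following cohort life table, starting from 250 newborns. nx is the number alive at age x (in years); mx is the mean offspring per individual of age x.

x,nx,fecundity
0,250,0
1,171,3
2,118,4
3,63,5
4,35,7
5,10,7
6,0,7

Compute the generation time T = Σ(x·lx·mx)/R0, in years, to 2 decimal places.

lx = nx/n0 = nx/250: 1, 0.684, 0.472, 0.252, 0.14, 0.04, 0
lx·mx: 0, 2.052, 1.888, 1.26, 0.98, 0.28, 0 → R0 = 6.46
x·lx·mx: 0, 2.052, 3.776, 3.78, 3.92, 1.4, 0 → Σ = 14.928
T = 14.928 / 6.46 = 2.310836… → 2.31

2.31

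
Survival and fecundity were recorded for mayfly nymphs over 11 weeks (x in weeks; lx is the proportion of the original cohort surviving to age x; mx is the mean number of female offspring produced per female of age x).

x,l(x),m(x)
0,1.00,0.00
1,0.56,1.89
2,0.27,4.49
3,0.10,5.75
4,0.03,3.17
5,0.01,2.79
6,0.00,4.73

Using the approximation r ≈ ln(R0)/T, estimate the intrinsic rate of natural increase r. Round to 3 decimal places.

0.564

R0 = Σ lx·mx = 0 + 1.0584 + 1.2123 + 0.575 + 0.0951 + 0.0279 + 0 = 2.9687
Σ x·lx·mx = 5.7279; T = 5.7279/2.9687 = 1.92943…
r ≈ ln(R0)/T = ln(2.9687)/1.92943… = 0.56396… → 0.564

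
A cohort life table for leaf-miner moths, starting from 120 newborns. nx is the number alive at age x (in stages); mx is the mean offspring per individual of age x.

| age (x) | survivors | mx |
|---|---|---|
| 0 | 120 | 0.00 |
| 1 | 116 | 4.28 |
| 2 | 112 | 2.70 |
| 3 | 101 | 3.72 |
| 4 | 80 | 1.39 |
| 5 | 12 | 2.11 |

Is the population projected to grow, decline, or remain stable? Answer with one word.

lx = nx/n0 = nx/120: 1, 0.96667…, 0.93333…, 0.84167…, 0.66667…, 0.1
R0 = Σ lx·mx = 0 + 4.137333… + 2.52… + 3.131… + 0.926667… + 0.211 = 10.926…
R0 > 1, so the population is growing.

growing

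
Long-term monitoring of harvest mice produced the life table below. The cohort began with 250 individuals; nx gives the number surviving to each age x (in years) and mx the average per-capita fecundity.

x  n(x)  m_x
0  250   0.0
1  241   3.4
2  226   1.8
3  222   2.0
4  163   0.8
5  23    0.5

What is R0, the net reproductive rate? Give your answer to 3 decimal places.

lx = nx/n0 = nx/250: 1, 0.964, 0.904, 0.888, 0.652, 0.092
lx·mx by age: 0, 3.2776, 1.6272, 1.776, 0.5216, 0.046
R0 = Σ lx·mx = 7.2484 → 7.248

7.248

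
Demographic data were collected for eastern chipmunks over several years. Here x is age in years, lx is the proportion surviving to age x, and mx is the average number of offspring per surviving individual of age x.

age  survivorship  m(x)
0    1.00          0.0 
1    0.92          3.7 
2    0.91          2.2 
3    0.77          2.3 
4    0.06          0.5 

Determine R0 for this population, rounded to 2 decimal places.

lx·mx by age: 0, 3.404, 2.002, 1.771, 0.03
R0 = Σ lx·mx = 7.207 → 7.21

7.21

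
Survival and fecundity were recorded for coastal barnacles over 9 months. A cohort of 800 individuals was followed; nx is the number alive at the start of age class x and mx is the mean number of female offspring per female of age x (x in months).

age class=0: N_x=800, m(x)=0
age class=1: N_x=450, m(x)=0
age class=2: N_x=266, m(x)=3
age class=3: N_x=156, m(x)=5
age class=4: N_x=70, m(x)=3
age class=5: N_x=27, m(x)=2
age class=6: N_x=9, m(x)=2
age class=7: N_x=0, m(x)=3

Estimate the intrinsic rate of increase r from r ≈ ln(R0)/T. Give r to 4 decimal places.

0.3045

lx = nx/n0 = nx/800: 1, 0.5625, 0.3325, 0.195, 0.0875, 0.03375, 0.01125, 0
R0 = Σ lx·mx = 0 + 0 + 0.9975 + 0.975 + 0.2625 + 0.0675 + 0.0225 + 0 = 2.325
Σ x·lx·mx = 6.4425; T = 6.4425/2.325 = 2.77097…
r ≈ ln(R0)/T = ln(2.325)/2.77097… = 0.304486… → 0.3045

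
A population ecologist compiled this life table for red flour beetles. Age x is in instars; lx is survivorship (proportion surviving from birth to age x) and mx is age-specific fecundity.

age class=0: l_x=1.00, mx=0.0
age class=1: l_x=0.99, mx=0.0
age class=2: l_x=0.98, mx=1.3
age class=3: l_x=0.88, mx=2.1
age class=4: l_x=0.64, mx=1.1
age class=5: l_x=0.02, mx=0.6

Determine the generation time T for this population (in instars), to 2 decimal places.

lx·mx: 0, 0, 1.274, 1.848, 0.704, 0.012 → R0 = 3.838
x·lx·mx: 0, 0, 2.548, 5.544, 2.816, 0.06 → Σ = 10.968
T = 10.968 / 3.838 = 2.857738… → 2.86

2.86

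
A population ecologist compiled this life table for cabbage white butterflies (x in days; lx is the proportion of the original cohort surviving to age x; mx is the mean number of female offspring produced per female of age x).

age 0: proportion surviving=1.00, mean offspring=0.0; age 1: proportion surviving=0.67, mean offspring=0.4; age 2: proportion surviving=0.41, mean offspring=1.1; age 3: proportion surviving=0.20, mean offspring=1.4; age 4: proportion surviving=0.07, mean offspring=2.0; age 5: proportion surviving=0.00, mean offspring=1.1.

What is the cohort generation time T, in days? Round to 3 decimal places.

lx·mx: 0, 0.268, 0.451, 0.28, 0.14, 0 → R0 = 1.139
x·lx·mx: 0, 0.268, 0.902, 0.84, 0.56, 0 → Σ = 2.57
T = 2.57 / 1.139 = 2.256365… → 2.256

2.256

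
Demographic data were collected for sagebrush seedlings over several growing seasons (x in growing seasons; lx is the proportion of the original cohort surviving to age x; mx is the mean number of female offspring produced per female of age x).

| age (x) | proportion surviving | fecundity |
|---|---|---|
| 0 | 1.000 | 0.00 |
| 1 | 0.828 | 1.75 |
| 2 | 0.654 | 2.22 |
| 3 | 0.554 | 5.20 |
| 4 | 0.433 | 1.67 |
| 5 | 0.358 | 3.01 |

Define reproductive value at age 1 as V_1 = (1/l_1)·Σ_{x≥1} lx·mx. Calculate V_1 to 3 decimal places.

9.157

lx·mx for x ≥ 1: 1.449, 1.45188, 2.8808, 0.72311, 1.07758 → sum = 7.58237
V_1 = 7.58237 / l_1 = 7.58237 / 0.828 = 9.157452… → 9.157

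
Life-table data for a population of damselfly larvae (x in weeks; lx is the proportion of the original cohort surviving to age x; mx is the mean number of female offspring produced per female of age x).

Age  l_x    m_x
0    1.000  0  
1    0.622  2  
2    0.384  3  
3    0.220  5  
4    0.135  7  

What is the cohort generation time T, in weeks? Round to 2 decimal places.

lx·mx: 0, 1.244, 1.152, 1.1, 0.945 → R0 = 4.441
x·lx·mx: 0, 1.244, 2.304, 3.3, 3.78 → Σ = 10.628
T = 10.628 / 4.441 = 2.393155… → 2.39

2.39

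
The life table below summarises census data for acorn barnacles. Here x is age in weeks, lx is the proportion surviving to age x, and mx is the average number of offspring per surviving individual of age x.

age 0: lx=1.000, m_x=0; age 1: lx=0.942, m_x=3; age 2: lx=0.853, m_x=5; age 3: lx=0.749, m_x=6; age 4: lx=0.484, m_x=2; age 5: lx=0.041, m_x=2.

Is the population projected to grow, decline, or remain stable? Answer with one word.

R0 = Σ lx·mx = 0 + 2.826 + 4.265 + 4.494 + 0.968 + 0.082 = 12.635
R0 > 1, so the population is growing.

growing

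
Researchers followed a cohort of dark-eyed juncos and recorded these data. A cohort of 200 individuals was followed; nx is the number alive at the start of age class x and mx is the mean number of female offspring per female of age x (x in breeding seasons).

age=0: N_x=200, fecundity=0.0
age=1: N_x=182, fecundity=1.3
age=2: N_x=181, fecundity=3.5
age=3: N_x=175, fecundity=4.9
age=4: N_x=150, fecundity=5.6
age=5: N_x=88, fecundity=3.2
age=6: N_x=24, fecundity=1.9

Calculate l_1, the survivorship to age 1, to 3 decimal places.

l_1 = n_1/n_0 = 182/200 = 0.91 → 0.910

0.910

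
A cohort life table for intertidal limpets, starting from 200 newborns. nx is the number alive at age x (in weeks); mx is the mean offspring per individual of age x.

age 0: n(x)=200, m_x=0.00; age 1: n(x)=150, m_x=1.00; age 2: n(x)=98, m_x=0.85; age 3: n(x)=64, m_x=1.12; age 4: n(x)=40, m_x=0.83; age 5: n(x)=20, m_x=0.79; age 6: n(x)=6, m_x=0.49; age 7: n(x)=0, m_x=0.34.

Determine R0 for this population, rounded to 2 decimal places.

1.78

lx = nx/n0 = nx/200: 1, 0.75, 0.49, 0.32, 0.2, 0.1, 0.03, 0
lx·mx by age: 0, 0.75, 0.4165, 0.3584, 0.166, 0.079, 0.0147, 0
R0 = Σ lx·mx = 1.7846 → 1.78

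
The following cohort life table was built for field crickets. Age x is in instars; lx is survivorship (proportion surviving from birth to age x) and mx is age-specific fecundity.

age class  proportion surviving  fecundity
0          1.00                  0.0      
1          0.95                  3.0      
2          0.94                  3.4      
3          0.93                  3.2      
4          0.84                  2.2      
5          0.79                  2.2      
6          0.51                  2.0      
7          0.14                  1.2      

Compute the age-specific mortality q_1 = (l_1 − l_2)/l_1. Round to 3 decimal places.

0.011

q_1 = (l_1 − l_2) / l_1 = (0.95 − 0.94) / 0.95
     = 0.01 / 0.95 = 0.010526… → 0.011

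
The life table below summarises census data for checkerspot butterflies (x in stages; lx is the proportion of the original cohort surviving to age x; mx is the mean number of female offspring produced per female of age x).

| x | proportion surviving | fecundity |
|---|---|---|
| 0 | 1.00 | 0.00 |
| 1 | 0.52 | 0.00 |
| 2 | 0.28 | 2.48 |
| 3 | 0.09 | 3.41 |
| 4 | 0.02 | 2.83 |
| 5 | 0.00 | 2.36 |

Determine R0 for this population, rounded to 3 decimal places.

lx·mx by age: 0, 0, 0.6944, 0.3069, 0.0566, 0
R0 = Σ lx·mx = 1.0579 → 1.058

1.058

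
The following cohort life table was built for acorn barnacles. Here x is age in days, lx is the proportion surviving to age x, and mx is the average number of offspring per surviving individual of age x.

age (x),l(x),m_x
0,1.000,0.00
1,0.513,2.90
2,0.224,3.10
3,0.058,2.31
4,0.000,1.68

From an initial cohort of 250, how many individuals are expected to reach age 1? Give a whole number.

128

Expected survivors = N0 · l_1 = 250 × 0.513 = 128.25 → 128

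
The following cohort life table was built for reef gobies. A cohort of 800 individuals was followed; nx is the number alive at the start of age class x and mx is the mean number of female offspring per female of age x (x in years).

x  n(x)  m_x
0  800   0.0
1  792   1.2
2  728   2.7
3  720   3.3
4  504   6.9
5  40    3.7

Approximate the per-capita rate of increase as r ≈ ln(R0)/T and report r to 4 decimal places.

lx = nx/n0 = nx/800: 1, 0.99, 0.91, 0.9, 0.63, 0.05
R0 = Σ lx·mx = 0 + 1.188 + 2.457 + 2.97 + 4.347 + 0.185 = 11.147
Σ x·lx·mx = 33.325; T = 33.325/11.147 = 2.98959…
r ≈ ln(R0)/T = ln(11.147)/2.98959… = 0.806521… → 0.8065

0.8065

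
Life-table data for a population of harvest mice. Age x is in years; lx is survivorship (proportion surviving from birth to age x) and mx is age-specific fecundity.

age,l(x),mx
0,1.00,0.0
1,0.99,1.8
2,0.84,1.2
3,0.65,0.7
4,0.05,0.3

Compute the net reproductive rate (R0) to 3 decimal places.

lx·mx by age: 0, 1.782, 1.008, 0.455, 0.015
R0 = Σ lx·mx = 3.26 → 3.260

3.260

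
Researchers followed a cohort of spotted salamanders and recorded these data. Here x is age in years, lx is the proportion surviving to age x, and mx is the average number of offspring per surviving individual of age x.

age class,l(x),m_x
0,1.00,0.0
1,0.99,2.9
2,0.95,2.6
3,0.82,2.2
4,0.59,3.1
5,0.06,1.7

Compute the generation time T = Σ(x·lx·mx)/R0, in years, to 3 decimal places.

2.319

lx·mx: 0, 2.871, 2.47, 1.804, 1.829, 0.102 → R0 = 9.076
x·lx·mx: 0, 2.871, 4.94, 5.412, 7.316, 0.51 → Σ = 21.049
T = 21.049 / 9.076 = 2.319193… → 2.319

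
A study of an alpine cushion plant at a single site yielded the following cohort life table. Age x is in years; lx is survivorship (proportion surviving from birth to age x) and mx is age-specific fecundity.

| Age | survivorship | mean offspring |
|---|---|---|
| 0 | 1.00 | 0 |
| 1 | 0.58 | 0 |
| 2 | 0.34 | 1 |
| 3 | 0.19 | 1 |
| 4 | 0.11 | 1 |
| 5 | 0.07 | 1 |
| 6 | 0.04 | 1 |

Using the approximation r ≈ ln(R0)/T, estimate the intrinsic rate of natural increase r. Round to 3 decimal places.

-0.095

R0 = Σ lx·mx = 0 + 0 + 0.34 + 0.19 + 0.11 + 0.07 + 0.04 = 0.75
Σ x·lx·mx = 2.28; T = 2.28/0.75 = 3.04
r ≈ ln(R0)/T = ln(0.75)/3.04 = -0.09463… → -0.095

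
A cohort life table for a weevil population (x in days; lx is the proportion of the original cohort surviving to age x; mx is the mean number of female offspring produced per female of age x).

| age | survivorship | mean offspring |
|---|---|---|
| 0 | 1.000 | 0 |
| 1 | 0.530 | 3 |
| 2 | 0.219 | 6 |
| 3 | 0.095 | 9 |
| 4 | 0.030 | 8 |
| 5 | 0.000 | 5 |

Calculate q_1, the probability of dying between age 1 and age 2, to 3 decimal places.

q_1 = (l_1 − l_2) / l_1 = (0.53 − 0.219) / 0.53
     = 0.311 / 0.53 = 0.586792… → 0.587

0.587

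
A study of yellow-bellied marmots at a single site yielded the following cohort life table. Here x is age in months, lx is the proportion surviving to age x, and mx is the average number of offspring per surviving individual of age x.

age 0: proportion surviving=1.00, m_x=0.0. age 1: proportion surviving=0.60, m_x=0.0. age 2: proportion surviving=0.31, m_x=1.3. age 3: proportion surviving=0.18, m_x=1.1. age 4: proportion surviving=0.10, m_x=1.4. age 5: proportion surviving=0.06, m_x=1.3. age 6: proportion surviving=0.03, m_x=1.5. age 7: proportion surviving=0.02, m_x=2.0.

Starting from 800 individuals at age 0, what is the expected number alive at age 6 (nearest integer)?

24

Expected survivors = N0 · l_6 = 800 × 0.03 = 24 → 24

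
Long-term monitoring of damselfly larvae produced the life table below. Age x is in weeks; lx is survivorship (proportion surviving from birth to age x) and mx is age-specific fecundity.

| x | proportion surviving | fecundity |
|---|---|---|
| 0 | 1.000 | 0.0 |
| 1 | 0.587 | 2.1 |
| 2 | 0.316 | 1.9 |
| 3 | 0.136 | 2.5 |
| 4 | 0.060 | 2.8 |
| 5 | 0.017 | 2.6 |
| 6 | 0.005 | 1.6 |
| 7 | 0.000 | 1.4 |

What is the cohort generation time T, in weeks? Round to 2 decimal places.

lx·mx: 0, 1.2327, 0.6004, 0.34, 0.168, 0.0442, 0.008, 0 → R0 = 2.3933
x·lx·mx: 0, 1.2327, 1.2008, 1.02, 0.672, 0.221, 0.048, 0 → Σ = 4.3945
T = 4.3945 / 2.3933 = 1.836168… → 1.84

1.84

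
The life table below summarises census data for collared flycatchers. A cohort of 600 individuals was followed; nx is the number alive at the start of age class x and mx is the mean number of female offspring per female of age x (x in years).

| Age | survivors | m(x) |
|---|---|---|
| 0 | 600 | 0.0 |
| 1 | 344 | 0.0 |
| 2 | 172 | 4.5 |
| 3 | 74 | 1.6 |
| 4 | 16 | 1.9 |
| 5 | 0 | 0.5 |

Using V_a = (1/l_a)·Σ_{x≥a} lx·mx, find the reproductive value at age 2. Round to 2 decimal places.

5.37

lx = nx/n0 = nx/600: 1, 0.57333…, 0.28667…, 0.12333…, 0.02667…, 0
lx·mx for x ≥ 2: 1.29…, 0.197333…, 0.050667…, 0 → sum = 1.538…
V_2 = 1.538… / l_2 = 1.538… / 0.286667… = 5.365116… → 5.37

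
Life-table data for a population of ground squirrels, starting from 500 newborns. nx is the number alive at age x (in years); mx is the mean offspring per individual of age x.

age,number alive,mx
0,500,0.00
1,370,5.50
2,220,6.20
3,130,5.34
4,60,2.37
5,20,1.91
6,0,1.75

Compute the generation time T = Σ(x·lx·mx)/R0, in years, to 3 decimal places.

lx = nx/n0 = nx/500: 1, 0.74, 0.44, 0.26, 0.12, 0.04, 0
lx·mx: 0, 4.07, 2.728, 1.3884, 0.2844, 0.0764, 0 → R0 = 8.5472
x·lx·mx: 0, 4.07, 5.456, 4.1652, 1.1376, 0.382, 0 → Σ = 15.2108
T = 15.2108 / 8.5472 = 1.779624… → 1.780

1.780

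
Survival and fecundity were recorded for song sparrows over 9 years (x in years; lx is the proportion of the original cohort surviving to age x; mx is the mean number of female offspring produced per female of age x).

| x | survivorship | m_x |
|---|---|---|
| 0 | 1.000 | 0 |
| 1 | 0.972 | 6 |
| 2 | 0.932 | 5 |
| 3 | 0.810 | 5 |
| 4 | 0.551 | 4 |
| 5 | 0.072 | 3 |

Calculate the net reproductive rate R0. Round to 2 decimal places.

lx·mx by age: 0, 5.832, 4.66, 4.05, 2.204, 0.216
R0 = Σ lx·mx = 16.962 → 16.96

16.96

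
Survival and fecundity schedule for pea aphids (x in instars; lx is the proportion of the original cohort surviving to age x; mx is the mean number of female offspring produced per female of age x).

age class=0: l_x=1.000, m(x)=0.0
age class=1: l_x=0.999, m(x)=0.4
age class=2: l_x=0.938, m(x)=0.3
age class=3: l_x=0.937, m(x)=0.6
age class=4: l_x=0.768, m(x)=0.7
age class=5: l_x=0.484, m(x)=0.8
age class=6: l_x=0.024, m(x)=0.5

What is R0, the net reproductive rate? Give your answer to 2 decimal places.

2.18

lx·mx by age: 0, 0.3996, 0.2814, 0.5622, 0.5376, 0.3872, 0.012
R0 = Σ lx·mx = 2.18 → 2.18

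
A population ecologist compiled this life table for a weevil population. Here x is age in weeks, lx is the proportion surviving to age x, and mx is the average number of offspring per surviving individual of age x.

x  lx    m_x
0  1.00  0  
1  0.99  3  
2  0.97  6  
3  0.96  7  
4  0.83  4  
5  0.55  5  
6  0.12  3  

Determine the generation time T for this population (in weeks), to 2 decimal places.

2.92

lx·mx: 0, 2.97, 5.82, 6.72, 3.32, 2.75, 0.36 → R0 = 21.94
x·lx·mx: 0, 2.97, 11.64, 20.16, 13.28, 13.75, 2.16 → Σ = 63.96
T = 63.96 / 21.94 = 2.915223… → 2.92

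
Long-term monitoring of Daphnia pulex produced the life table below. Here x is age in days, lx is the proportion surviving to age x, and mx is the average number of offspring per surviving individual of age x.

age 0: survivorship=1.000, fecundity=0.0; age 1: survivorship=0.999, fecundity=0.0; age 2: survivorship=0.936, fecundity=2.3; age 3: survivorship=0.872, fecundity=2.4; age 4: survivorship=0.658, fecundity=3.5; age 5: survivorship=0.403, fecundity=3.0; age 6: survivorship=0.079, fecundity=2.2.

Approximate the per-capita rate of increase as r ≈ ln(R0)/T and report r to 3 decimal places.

0.611

R0 = Σ lx·mx = 0 + 0 + 2.1528 + 2.0928 + 2.303 + 1.209 + 0.1738 = 7.9314
Σ x·lx·mx = 26.8838; T = 26.8838/7.9314 = 3.38954…
r ≈ ln(R0)/T = ln(7.9314)/3.38954… = 0.61095… → 0.611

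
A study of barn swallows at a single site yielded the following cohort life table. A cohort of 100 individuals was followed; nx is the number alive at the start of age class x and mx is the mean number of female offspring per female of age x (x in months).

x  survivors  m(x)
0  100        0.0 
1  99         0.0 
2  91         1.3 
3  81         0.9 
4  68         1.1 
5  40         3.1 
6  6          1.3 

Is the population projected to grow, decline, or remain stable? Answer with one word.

lx = nx/n0 = nx/100: 1, 0.99, 0.91, 0.81, 0.68, 0.4, 0.06
R0 = Σ lx·mx = 0 + 0 + 1.183 + 0.729 + 0.748 + 1.24 + 0.078 = 3.978
R0 > 1, so the population is growing.

growing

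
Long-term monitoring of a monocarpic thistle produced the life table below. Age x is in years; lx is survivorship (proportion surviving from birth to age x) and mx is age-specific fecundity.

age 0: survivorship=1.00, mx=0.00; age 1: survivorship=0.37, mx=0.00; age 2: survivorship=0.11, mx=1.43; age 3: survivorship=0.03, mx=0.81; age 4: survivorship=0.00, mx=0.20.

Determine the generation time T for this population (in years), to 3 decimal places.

lx·mx: 0, 0, 0.1573, 0.0243, 0 → R0 = 0.1816
x·lx·mx: 0, 0, 0.3146, 0.0729, 0 → Σ = 0.3875
T = 0.3875 / 0.1816 = 2.133811… → 2.134

2.134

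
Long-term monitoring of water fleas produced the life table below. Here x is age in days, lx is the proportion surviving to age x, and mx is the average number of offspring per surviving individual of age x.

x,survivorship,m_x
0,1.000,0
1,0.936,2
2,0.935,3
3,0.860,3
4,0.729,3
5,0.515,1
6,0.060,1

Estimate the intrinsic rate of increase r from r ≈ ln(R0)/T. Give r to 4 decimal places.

R0 = Σ lx·mx = 0 + 1.872 + 2.805 + 2.58 + 2.187 + 0.515 + 0.06 = 10.019
Σ x·lx·mx = 26.905; T = 26.905/10.019 = 2.6854…
r ≈ ln(R0)/T = ln(10.019)/2.6854… = 0.858153… → 0.8582

0.8582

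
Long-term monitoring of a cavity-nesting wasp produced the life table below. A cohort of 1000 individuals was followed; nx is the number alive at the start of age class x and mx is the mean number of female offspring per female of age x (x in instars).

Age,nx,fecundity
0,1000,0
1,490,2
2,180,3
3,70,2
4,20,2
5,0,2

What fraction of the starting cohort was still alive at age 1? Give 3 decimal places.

l_1 = n_1/n_0 = 490/1000 = 0.49 → 0.490

0.490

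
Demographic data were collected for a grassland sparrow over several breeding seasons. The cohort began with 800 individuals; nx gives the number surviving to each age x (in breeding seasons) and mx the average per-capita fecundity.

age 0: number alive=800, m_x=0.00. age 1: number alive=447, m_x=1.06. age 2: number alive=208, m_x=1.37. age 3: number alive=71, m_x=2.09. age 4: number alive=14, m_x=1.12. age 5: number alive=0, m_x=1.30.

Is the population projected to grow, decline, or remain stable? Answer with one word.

lx = nx/n0 = nx/800: 1, 0.55875, 0.26, 0.08875, 0.0175, 0
R0 = Σ lx·mx = 0 + 0.592275… + 0.3562 + 0.185488… + 0.0196 + 0 = 1.153563…
R0 > 1, so the population is growing.

growing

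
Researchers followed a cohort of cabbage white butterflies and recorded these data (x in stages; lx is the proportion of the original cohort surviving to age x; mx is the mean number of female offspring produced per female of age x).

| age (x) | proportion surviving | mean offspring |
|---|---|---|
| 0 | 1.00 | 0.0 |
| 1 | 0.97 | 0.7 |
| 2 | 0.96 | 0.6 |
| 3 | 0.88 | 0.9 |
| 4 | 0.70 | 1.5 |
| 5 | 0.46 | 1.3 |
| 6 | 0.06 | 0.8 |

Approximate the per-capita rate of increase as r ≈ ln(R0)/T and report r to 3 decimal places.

R0 = Σ lx·mx = 0 + 0.679 + 0.576 + 0.792 + 1.05 + 0.598 + 0.048 = 3.743
Σ x·lx·mx = 11.685; T = 11.685/3.743 = 3.12183…
r ≈ ln(R0)/T = ln(3.743)/3.12183… = 0.42279… → 0.423

0.423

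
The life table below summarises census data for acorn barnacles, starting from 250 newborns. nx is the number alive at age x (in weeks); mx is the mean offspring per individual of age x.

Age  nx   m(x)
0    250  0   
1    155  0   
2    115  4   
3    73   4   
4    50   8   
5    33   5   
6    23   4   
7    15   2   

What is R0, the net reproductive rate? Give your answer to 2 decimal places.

5.76

lx = nx/n0 = nx/250: 1, 0.62, 0.46, 0.292, 0.2, 0.132, 0.092, 0.06
lx·mx by age: 0, 0, 1.84, 1.168, 1.6, 0.66, 0.368, 0.12
R0 = Σ lx·mx = 5.756 → 5.76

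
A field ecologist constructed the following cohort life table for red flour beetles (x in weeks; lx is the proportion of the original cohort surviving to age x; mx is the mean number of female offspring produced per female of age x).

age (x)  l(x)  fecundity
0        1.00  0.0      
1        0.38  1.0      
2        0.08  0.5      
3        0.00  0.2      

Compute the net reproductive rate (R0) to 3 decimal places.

0.420

lx·mx by age: 0, 0.38, 0.04, 0
R0 = Σ lx·mx = 0.42 → 0.420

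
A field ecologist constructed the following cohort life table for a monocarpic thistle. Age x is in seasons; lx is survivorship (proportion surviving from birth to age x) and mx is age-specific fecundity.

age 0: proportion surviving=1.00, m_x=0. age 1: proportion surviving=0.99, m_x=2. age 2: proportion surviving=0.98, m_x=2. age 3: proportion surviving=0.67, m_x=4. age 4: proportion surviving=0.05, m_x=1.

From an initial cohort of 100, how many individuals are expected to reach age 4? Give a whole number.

5

Expected survivors = N0 · l_4 = 100 × 0.05 = 5 → 5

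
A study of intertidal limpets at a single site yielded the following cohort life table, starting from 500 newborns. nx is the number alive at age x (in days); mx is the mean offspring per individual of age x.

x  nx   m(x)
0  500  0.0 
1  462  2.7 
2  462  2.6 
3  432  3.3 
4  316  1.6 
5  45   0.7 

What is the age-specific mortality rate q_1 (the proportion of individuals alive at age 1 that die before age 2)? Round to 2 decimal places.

lx = nx/n0 = nx/500: 1, 0.924, 0.924, 0.864, 0.632, 0.09
q_1 = (l_1 − l_2) / l_1 = (0.924 − 0.924) / 0.924
     = 0 / 0.924 = 0 → 0.00

0.00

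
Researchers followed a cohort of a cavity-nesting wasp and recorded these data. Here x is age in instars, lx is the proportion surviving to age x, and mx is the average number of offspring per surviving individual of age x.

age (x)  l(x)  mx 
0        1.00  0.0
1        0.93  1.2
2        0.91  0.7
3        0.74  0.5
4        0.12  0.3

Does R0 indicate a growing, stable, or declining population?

growing

R0 = Σ lx·mx = 0 + 1.116 + 0.637 + 0.37 + 0.036 = 2.159
R0 > 1, so the population is growing.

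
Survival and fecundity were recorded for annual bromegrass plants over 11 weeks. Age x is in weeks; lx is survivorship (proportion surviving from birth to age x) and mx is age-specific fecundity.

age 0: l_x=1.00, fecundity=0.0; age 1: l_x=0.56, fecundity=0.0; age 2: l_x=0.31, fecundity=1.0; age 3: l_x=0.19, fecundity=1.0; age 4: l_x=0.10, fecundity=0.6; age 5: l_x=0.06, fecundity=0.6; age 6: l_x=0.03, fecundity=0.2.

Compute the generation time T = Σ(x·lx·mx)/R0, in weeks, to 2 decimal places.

lx·mx: 0, 0, 0.31, 0.19, 0.06, 0.036, 0.006 → R0 = 0.602
x·lx·mx: 0, 0, 0.62, 0.57, 0.24, 0.18, 0.036 → Σ = 1.646
T = 1.646 / 0.602 = 2.734219… → 2.73

2.73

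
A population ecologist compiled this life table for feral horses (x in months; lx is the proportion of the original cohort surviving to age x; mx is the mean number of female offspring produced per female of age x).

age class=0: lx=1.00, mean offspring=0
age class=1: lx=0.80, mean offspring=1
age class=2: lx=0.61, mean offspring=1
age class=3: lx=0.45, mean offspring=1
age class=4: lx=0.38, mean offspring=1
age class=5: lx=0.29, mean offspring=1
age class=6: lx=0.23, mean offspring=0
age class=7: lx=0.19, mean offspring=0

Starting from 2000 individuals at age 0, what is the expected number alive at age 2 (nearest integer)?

Expected survivors = N0 · l_2 = 2000 × 0.61 = 1220 → 1220

1220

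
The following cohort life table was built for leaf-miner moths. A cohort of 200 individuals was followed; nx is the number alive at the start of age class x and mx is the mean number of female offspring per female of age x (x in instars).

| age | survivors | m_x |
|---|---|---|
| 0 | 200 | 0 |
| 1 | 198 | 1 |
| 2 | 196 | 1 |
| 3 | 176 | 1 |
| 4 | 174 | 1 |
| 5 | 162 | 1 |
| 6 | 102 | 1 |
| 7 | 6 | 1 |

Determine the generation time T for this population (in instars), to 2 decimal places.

3.23

lx = nx/n0 = nx/200: 1, 0.99, 0.98, 0.88, 0.87, 0.81, 0.51, 0.03
lx·mx: 0, 0.99, 0.98, 0.88, 0.87, 0.81, 0.51, 0.03 → R0 = 5.07
x·lx·mx: 0, 0.99, 1.96, 2.64, 3.48, 4.05, 3.06, 0.21 → Σ = 16.39
T = 16.39 / 5.07 = 3.232742… → 3.23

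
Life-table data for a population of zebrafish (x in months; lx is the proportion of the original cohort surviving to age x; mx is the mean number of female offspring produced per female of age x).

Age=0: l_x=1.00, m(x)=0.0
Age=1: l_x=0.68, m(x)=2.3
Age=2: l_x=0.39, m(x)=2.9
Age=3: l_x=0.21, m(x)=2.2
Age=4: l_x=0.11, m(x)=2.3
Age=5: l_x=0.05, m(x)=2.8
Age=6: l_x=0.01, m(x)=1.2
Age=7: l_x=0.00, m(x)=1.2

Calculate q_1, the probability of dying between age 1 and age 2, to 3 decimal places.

0.426

q_1 = (l_1 − l_2) / l_1 = (0.68 − 0.39) / 0.68
     = 0.29 / 0.68 = 0.426471… → 0.426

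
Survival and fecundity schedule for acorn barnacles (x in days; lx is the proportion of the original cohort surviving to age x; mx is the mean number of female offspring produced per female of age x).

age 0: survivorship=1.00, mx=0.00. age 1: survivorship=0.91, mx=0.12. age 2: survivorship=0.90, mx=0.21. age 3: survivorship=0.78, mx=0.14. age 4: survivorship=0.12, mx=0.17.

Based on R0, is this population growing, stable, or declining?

R0 = Σ lx·mx = 0 + 0.1092 + 0.189 + 0.1092 + 0.0204 = 0.4278
R0 < 1, so the population is declining.

declining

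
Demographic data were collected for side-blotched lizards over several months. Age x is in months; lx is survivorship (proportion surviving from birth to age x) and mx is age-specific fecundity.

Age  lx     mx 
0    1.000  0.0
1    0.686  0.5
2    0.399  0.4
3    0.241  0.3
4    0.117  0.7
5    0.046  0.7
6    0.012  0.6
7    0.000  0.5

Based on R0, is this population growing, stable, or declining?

declining

R0 = Σ lx·mx = 0 + 0.343 + 0.1596 + 0.0723 + 0.0819 + 0.0322 + 0.0072 + 0 = 0.6962
R0 < 1, so the population is declining.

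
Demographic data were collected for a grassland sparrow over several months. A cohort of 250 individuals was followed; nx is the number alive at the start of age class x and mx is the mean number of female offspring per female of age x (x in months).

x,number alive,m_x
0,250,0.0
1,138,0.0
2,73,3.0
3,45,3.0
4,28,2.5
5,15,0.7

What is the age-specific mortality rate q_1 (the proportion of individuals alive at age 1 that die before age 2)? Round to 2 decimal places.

0.47

lx = nx/n0 = nx/250: 1, 0.552, 0.292, 0.18, 0.112, 0.06
q_1 = (l_1 − l_2) / l_1 = (0.552 − 0.292) / 0.552
     = 0.26 / 0.552 = 0.471014… → 0.47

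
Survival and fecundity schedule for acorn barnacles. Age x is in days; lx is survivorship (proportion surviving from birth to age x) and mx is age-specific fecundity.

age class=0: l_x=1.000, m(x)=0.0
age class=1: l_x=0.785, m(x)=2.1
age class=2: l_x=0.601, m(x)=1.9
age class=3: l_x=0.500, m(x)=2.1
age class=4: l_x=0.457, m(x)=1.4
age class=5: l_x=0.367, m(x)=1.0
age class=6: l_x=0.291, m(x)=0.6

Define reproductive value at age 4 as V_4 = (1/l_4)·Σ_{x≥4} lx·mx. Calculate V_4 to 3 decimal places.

lx·mx for x ≥ 4: 0.6398, 0.367, 0.1746 → sum = 1.1814
V_4 = 1.1814 / l_4 = 1.1814 / 0.457 = 2.58512… → 2.585

2.585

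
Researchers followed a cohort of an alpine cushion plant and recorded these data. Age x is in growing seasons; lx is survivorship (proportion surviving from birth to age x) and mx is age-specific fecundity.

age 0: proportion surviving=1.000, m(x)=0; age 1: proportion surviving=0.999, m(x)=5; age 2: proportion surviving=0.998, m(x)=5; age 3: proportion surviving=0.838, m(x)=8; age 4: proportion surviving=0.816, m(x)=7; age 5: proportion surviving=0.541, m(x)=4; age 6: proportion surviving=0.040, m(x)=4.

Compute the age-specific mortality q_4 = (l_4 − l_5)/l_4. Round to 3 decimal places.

0.337

q_4 = (l_4 − l_5) / l_4 = (0.816 − 0.541) / 0.816
     = 0.275 / 0.816 = 0.33701… → 0.337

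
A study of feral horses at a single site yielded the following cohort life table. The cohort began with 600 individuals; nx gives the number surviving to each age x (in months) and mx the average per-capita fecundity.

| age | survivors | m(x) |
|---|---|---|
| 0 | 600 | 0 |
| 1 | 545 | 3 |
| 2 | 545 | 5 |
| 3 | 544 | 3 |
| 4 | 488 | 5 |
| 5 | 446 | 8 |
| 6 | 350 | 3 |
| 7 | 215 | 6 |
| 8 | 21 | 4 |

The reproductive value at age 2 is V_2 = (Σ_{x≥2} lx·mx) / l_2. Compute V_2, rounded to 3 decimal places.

lx = nx/n0 = nx/600: 1, 0.90833…, 0.90833…, 0.90667…, 0.81333…, 0.74333…, 0.58333…, 0.35833…, 0.035
lx·mx for x ≥ 2: 4.541667…, 2.72…, 4.066667…, 5.946667…, 1.75…, 2.15…, 0.14 → sum = 21.315…
V_2 = 21.315… / l_2 = 21.315… / 0.908333… = 23.466055… → 23.466

23.466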